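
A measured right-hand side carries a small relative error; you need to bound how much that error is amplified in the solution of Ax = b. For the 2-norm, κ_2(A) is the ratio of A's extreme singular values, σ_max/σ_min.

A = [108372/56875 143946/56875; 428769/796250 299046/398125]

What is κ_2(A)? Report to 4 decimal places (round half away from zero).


159.2500

M = AᵀA = [3977220753/1014422500 1325595051/253605625; 1325595051/253605625 1767568968/253605625]. tr(M)=88379973/8115380, det(M)=1185921/253605625
eigenvalues of AᵀA: λ = (tr ± √(tr²−4·det))/2 = 1089/100, 4356/10144225
κ = σ_max/σ_min = (33/10)/(66/3185) = 159.2500


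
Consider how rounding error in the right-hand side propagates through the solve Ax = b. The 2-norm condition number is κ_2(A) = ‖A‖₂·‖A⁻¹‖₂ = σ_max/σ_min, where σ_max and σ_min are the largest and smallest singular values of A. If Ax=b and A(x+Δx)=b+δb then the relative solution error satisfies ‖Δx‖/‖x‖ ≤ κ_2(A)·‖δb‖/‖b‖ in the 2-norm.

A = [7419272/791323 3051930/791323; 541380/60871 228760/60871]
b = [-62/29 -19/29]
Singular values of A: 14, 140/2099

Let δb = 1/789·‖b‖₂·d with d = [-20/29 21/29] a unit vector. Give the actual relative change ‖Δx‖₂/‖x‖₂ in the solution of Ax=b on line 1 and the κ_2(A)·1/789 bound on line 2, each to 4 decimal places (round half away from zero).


0.0028
0.2660

σ_max = 14, σ_min = 140/2099
κ_2(A) = 14 / (140/2099) = 209.9000
κ_2(A)·‖δb‖/‖b‖ = 0.2660
solve Ax = b  →  x = [-5.8984 13.7846]
‖b‖ = 2.2361, ‖x‖ = 14.9935
with δb = [-0.0020 0.0021], A·Δx = δb → ‖Δx‖ = 0.0425
dividing the unrounded norms, ‖Δx‖/‖x‖ = 0.0028
realised/bound (from unrounded values) ≈ 0.0107


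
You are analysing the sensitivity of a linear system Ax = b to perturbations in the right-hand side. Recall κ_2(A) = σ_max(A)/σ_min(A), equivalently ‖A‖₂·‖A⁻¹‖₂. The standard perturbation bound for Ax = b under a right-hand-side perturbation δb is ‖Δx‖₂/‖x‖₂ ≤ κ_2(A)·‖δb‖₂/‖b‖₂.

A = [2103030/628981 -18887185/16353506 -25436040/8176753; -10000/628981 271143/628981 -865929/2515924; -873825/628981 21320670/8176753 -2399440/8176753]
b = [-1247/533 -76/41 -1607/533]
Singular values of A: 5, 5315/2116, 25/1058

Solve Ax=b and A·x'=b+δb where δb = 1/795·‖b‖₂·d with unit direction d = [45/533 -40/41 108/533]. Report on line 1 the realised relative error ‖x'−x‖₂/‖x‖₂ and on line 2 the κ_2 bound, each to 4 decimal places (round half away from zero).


0.0053
0.2662

from the listed singular values, σ₁ = 5, σ_n = 25/1058
condition number: 5 ÷ (25/1058) = 211.6000
κ_2(A)·‖δb‖/‖b‖ = 0.2662
solve Ax = b  →  x = [29.0414 17.1961 25.5822]
2-norm of b is 4.2426; of x, 42.3504
Δx = A⁻¹·δb where δb = 1/795·4.2426·d; ‖Δx‖ = 0.2258
relative error = 0.0053
realised/bound (from unrounded values) ≈ 0.0200


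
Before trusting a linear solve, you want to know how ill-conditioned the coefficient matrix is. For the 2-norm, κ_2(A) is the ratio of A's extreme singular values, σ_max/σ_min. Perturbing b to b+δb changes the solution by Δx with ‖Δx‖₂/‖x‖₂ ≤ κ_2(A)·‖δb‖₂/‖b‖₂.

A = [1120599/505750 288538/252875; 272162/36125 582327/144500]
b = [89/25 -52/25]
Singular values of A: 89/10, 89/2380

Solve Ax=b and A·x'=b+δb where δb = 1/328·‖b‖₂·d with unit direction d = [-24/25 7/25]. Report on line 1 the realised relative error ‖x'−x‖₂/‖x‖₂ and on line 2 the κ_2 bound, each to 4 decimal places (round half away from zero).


0.0031
0.7256

largest singular value 89/10, smallest 89/2380
κ_2(A) = (89/10) / (89/2380) = 238.0000
bound on ‖Δx‖/‖x‖: κ·ε = 238.0000·1/328 = 0.7256
solve Ax = b  →  x = [50.2379 -94.4349]
2-norm of b is 4.1231; of x, 106.9664
re-solving with b+δb shifts x by Δx of norm 0.3362
dividing the unrounded norms, ‖Δx‖/‖x‖ = 0.0031
realised/bound (from unrounded values) ≈ 0.0043


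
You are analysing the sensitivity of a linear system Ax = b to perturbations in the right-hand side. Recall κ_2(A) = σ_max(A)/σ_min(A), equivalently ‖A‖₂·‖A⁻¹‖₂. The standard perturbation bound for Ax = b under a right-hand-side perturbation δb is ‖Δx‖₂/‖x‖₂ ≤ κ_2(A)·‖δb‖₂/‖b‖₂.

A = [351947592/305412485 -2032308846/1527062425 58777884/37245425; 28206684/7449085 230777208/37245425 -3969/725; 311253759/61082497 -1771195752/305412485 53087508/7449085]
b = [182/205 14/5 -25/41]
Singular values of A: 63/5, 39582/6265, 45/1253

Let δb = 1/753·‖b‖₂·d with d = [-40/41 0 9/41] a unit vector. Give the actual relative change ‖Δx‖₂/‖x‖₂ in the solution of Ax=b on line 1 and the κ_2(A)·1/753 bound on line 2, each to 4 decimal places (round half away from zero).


0.0040
0.4659

σ_max = 63/5, σ_min = 45/1253
κ_2(A) = (63/5) / (45/1253) = 350.8400
perturbation bound = 350.8400·1/753 = 0.4659
solve Ax = b  →  x = [4.7109 -19.4951 -19.3180]
‖b‖ = 3.0000, ‖x‖ = 27.8467
δb = ε·‖b‖·d = [-0.0039 0.0000 0.0009]; solving A·Δx = δb gives ‖Δx‖ = 0.1109
relative error = 0.0040
tightness: 0.0040 against a bound of 0.4659 (unrounded ratio ≈ 0.0086)


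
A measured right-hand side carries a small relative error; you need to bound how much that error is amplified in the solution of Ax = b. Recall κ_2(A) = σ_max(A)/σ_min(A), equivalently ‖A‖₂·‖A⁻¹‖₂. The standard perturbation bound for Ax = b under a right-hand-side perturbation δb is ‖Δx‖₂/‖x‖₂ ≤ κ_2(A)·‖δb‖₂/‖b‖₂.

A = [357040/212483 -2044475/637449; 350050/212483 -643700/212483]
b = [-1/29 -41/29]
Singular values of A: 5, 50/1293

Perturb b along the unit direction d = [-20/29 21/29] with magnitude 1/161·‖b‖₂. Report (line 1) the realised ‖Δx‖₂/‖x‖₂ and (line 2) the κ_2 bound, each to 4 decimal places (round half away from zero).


largest singular value 5, smallest 50/1293
κ_2(A) = 5 / (50/1293) = 129.3000
κ_2(A)·‖δb‖/‖b‖ = 0.8031
solve Ax = b  →  x = [-22.9118 -11.9929]
‖b‖₂ = 1.4142 and ‖x‖₂ = 25.8608
δb = ε·‖b‖·d = [-0.0061 0.0064]; solving A·Δx = δb gives ‖Δx‖ = 0.2272
dividing the unrounded norms, ‖Δx‖/‖x‖ = 0.0088
realised/bound (from unrounded values) ≈ 0.0109

0.0088
0.8031


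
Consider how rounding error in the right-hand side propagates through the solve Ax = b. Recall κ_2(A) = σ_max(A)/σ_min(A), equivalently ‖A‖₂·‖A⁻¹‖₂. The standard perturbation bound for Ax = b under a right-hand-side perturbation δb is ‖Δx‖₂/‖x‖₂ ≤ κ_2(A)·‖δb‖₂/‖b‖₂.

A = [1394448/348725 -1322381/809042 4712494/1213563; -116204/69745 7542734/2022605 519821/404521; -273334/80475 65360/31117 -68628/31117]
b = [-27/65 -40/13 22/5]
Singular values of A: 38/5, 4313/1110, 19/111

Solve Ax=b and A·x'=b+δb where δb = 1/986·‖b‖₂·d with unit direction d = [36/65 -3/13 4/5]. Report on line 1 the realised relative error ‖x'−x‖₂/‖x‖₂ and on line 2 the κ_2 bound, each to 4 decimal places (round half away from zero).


from the listed singular values, σ₁ = 38/5, σ_n = 19/111
κ = σ_max/σ_min = (38/5)/(19/111) = 44.4000
perturbation bound = 44.4000·1/986 = 0.0450
solve Ax = b  →  x = [-16.3067 -12.1042 11.5899]
‖b‖₂ = 5.3852 and ‖x‖₂ = 23.3827
δb = ε·‖b‖·d = [0.0030 -0.0013 0.0044]; solving A·Δx = δb gives ‖Δx‖ = 0.0319
dividing the unrounded norms, ‖Δx‖/‖x‖ = 0.0014
so the bound overstates the realised error by a factor of ≈ 32.9996 (computed from the unrounded values)

0.0014
0.0450


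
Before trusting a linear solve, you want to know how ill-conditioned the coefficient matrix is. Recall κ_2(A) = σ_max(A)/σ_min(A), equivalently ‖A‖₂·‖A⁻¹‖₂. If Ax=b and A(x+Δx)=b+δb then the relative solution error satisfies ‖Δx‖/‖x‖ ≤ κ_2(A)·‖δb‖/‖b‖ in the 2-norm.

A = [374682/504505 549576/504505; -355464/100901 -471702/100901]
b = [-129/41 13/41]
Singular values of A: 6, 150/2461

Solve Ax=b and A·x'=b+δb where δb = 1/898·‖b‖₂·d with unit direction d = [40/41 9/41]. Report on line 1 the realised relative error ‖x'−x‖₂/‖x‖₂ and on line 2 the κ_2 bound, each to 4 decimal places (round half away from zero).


0.0012
0.1096

from the listed singular values, σ₁ = 6, σ_n = 150/2461
κ_2(A) = 6 / (150/2461) = 98.4400
worst-case relative error ≤ 98.4400 × 1/898 = 0.1096
solve Ax = b  →  x = [39.2760 -29.6653]
‖b‖₂ = 3.1623 and ‖x‖₂ = 49.2203
re-solving with b+δb shifts x by Δx of norm 0.0578
dividing the unrounded norms, ‖Δx‖/‖x‖ = 0.0012
realised/bound (from unrounded values) ≈ 0.0107


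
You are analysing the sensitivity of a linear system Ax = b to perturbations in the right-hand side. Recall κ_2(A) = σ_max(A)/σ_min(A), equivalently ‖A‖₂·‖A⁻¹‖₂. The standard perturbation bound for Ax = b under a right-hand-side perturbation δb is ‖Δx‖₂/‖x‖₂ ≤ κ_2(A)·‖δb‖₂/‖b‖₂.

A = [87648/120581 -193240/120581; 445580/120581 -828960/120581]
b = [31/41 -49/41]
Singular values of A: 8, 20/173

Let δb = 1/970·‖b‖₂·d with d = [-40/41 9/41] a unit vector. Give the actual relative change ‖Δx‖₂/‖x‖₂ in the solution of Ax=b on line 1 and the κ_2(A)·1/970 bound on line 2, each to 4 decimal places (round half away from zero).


σ_max = 8, σ_min = 20/173
κ = σ_max/σ_min = 8/(20/173) = 69.2000
κ_2(A)·‖δb‖/‖b‖ = 0.0713
solve Ax = b  →  x = [-7.6912 -3.9603]
‖b‖ = 1.4142, ‖x‖ = 8.6509
Δx = A⁻¹·δb where δb = 1/970·1.4142·d; ‖Δx‖ = 0.0126
realised ‖Δx‖/‖x‖ = 0.0015
so the bound overstates the realised error by a factor of ≈ 48.9369 (computed from the unrounded values)

0.0015
0.0713


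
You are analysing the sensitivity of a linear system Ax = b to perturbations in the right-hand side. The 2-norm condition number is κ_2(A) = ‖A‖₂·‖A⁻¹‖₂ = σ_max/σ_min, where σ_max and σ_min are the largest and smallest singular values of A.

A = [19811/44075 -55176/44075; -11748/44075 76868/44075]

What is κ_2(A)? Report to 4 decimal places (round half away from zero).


form AᵀA = [21219649/77704225 -15969096/15540845; -15969096/15540845 358123216/77704225] with trace 45133/9245 and determinant 234256/1155625
char-poly roots: 121/25 and 1936/46225
κ_2(A) = √(λ_max/λ_min) = √((121/25) / (1936/46225)) = 10.7500

10.7500


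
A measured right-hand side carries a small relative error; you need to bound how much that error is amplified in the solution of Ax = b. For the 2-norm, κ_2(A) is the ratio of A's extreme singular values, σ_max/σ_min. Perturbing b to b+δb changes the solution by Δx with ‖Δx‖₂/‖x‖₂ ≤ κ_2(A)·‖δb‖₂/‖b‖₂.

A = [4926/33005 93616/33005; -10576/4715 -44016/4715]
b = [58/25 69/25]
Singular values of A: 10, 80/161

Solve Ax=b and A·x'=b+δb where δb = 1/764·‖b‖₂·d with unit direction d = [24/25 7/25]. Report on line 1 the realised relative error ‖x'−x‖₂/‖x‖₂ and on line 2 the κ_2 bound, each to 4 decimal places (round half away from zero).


0.0016
0.0263

σ_max = 10, σ_min = 80/161
κ_2(A) = 10 / (80/161) = 20.1250
worst-case relative error ≤ 20.1250 × 1/764 = 0.0263
solve Ax = b  →  x = [-5.9341 1.1302]
‖b‖ = 3.6056, ‖x‖ = 6.0408
Δx = A⁻¹·δb where δb = 1/764·3.6056·d; ‖Δx‖ = 0.0095
realised ‖Δx‖/‖x‖ = 0.0016
tightness: 0.0016 against a bound of 0.0263 (unrounded ratio ≈ 0.0597)


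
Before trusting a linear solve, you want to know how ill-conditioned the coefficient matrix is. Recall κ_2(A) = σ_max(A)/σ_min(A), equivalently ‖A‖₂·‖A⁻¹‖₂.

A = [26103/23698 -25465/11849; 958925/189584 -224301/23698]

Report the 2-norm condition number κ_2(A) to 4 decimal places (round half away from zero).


272.0000

form AᵀA = [572959321/21381376 -134279145/2672672; -134279145/2672672 31472221/334084] with trace 8952185/73984 and determinant 14641/73984
char-poly roots: 121 and 121/73984
κ_2(A) = √(λ_max/λ_min) = √(121 / (121/73984)) = 272.0000


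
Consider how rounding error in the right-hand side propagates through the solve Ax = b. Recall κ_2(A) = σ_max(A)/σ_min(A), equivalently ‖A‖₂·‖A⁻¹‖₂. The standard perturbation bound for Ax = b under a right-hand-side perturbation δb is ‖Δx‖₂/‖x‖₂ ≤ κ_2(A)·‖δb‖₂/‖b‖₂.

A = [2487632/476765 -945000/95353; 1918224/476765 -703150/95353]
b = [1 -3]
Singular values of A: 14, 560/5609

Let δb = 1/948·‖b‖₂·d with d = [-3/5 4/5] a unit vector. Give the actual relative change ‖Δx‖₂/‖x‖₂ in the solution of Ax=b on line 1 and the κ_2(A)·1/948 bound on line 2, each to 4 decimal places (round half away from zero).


0.0011
0.1479

largest singular value 14, smallest 560/5609
κ = σ_max/σ_min = 14/(560/5609) = 140.2250
worst-case relative error ≤ 140.2250 × 1/948 = 0.1479
solve Ax = b  →  x = [-26.5467 -14.0773]
‖b‖₂ = 3.1623 and ‖x‖₂ = 30.0483
δb = ε·‖b‖·d = [-0.0020 0.0027]; solving A·Δx = δb gives ‖Δx‖ = 0.0334
relative error = 0.0011
tightness: 0.0011 against a bound of 0.1479 (unrounded ratio ≈ 0.0075)


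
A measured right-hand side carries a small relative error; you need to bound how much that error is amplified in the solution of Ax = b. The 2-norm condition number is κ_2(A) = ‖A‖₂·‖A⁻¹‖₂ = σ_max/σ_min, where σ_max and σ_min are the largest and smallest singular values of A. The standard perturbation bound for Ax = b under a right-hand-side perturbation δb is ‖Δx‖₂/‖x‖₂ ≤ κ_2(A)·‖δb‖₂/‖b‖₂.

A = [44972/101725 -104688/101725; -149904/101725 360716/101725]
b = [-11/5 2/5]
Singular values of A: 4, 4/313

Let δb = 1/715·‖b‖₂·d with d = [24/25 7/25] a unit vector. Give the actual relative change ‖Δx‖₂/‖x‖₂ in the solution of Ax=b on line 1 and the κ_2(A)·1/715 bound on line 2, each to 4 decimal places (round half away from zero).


0.0016
0.4378

from the listed singular values, σ₁ = 4, σ_n = 4/313
κ = σ_max/σ_min = 4/(4/313) = 313.0000
perturbation bound = 313.0000·1/715 = 0.4378
solve Ax = b  →  x = [-144.5577 -59.9615]
‖b‖₂ = 2.2361 and ‖x‖₂ = 156.5002
Δx = A⁻¹·δb where δb = 1/715·2.2361·d; ‖Δx‖ = 0.2447
dividing the unrounded norms, ‖Δx‖/‖x‖ = 0.0016
realised/bound (from unrounded values) ≈ 0.0036


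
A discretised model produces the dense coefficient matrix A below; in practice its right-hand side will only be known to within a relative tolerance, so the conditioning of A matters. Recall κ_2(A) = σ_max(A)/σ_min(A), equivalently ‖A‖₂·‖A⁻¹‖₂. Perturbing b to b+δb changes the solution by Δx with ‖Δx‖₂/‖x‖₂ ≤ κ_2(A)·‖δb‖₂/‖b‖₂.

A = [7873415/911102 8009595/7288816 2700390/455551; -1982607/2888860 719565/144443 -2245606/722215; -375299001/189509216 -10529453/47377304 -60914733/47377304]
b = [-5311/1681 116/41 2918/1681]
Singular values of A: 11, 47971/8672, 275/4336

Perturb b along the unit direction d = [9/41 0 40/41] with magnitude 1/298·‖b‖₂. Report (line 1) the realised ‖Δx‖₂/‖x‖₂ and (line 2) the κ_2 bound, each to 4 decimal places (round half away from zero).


0.0154
0.5820

σ_max = 11, σ_min = 275/4336
κ_2(A) = 11 / (275/4336) = 173.4400
perturbation bound = 173.4400·1/298 = 0.5820
solve Ax = b  →  x = [-8.9401 6.3981 11.3141]
‖b‖₂ = 4.5826 and ‖x‖₂ = 15.7756
with δb = [0.0034 0.0000 0.0150], A·Δx = δb → ‖Δx‖ = 0.2425
relative error = 0.0154
realised/bound (from unrounded values) ≈ 0.0264


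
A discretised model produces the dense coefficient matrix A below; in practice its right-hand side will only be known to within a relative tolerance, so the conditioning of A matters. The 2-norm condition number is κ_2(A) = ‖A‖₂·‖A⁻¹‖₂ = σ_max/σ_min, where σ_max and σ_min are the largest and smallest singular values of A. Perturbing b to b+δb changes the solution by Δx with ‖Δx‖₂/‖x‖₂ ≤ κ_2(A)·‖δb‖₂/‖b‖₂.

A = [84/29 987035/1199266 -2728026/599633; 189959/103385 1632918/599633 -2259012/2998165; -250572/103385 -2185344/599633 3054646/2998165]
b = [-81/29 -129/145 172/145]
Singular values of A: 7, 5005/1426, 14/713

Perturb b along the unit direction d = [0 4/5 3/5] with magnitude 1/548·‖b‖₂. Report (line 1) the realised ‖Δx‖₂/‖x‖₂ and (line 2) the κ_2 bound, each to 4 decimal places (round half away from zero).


0.5711
0.6505

from the listed singular values, σ₁ = 7, σ_n = 14/713
κ_2(A) = 7 / (14/713) = 356.5000
worst-case relative error ≤ 356.5000 × 1/548 = 0.6505
solve Ax = b  →  x = [-0.2571 -0.0301 0.4448]
‖b‖₂ = 3.1623 and ‖x‖₂ = 0.5146
Δx = A⁻¹·δb where δb = 1/548·3.1623·d; ‖Δx‖ = 0.2939
relative error = 0.5711
tightness: 0.5711 against a bound of 0.6505 (unrounded ratio ≈ 0.8778)


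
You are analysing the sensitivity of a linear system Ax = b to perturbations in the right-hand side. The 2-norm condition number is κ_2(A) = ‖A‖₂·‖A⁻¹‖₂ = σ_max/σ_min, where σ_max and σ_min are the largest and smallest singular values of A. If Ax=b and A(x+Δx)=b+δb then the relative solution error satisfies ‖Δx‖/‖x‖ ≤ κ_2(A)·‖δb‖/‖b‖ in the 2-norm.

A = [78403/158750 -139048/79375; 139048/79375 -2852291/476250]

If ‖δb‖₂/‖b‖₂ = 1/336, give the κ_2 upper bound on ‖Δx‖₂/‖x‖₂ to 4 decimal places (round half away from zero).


1.1339

form AᵀA = [26715013/8064500 -68689712/6048375; -68689712/6048375 2826112133/72580500] with trace 12266189/290322 and determinant 28561/2322576
char-poly roots: 169/4 and 169/580644
κ_2(A) = √(λ_max/λ_min) = √((169/4) / (169/580644)) = 381.0000
perturbation bound = 381.0000·1/336 = 1.1339


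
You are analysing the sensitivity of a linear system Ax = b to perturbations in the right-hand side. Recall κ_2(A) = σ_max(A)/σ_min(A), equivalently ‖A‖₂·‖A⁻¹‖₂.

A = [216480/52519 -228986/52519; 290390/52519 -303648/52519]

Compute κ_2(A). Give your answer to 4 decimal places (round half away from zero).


M = AᵀA = [131189942500/2758245361 -137747232000/2758245361; -137747232000/2758245361 144636696100/2758245361]. tr(M)=327974600/3279721, det(M)=250000/3279721
char-poly roots: 100 and 2500/3279721
so κ_2 = √(100 / (2500/3279721)) = 362.2000

362.2000


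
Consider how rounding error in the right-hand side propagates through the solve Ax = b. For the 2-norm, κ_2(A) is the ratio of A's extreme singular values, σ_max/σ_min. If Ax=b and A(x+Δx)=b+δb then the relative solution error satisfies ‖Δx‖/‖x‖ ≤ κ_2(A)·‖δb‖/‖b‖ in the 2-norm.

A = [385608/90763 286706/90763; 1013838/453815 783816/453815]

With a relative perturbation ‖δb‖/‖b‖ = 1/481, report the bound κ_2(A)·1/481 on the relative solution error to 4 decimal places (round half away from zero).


0.2664

AᵀA = [16419396996/712623025 12313375872/712623025; 12313375872/712623025 9236594404/712623025]; tr = 1026239656/28504921, det = 2250000/28504921
char-poly roots: 36 and 62500/28504921
σ_max=√36=6, σ_min=√(62500/28504921)=(250/5339) → κ = 128.1360
worst-case relative error ≤ 128.1360 × 1/481 = 0.2664


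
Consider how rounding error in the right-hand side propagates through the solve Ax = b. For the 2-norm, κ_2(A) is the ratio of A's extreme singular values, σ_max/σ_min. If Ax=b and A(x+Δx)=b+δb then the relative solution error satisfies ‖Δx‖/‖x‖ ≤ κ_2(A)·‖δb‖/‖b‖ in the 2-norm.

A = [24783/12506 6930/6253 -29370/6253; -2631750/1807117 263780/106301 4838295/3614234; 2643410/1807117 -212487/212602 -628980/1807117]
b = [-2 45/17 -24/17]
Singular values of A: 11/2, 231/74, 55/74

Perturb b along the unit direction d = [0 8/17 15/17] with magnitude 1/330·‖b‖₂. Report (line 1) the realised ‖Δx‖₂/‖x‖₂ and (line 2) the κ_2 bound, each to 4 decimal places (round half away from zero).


0.0175
0.0224

largest singular value 11/2, smallest 55/74
κ = σ_max/σ_min = (11/2)/(55/74) = 7.4000
κ_2(A)·‖δb‖/‖b‖ = 0.0224
solve Ax = b  →  x = [-0.4741 0.5914 0.3653]
‖b‖ = 3.6056, ‖x‖ = 0.8414
Δx = A⁻¹·δb where δb = 1/330·3.6056·d; ‖Δx‖ = 0.0147
dividing the unrounded norms, ‖Δx‖/‖x‖ = 0.0175
tightness: 0.0175 against a bound of 0.0224 (unrounded ratio ≈ 0.7791)


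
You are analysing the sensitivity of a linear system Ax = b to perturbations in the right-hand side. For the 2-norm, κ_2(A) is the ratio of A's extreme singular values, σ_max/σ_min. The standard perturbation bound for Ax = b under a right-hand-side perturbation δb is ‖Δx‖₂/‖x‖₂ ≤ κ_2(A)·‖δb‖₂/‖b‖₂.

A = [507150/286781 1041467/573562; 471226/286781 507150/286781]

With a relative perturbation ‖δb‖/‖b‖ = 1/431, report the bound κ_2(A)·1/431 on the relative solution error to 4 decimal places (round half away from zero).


0.1978

M = AᵀA = [569863336/97792321 598183425/97792321; 598183425/97792321 2513029729/391169284]. tr(M)=5698553/465124, det(M)=2401/116281
char-poly roots: 49/4 and 196/116281
so κ_2 = √((49/4) / (196/116281)) = 85.2500
worst-case relative error ≤ 85.2500 × 1/431 = 0.1978


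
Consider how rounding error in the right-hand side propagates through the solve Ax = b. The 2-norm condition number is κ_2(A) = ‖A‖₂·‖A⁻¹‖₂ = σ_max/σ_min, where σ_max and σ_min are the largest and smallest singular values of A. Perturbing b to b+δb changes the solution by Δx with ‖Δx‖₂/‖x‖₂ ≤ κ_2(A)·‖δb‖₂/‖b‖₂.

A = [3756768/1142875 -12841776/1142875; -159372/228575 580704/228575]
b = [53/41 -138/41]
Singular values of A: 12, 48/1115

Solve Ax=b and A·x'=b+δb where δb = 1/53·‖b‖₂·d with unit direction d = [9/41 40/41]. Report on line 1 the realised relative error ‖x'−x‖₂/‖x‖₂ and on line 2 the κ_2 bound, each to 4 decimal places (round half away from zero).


0.0227
5.2594

from the listed singular values, σ₁ = 12, σ_n = 48/1115
κ = σ_max/σ_min = 12/(48/1115) = 278.7500
κ_2(A)·‖δb‖/‖b‖ = 5.2594
solve Ax = b  →  x = [-66.8533 -19.6725]
2-norm of b is 3.6056; of x, 69.6877
with δb = [0.0149 0.0664], A·Δx = δb → ‖Δx‖ = 1.5803
dividing the unrounded norms, ‖Δx‖/‖x‖ = 0.0227
so the bound overstates the realised error by a factor of ≈ 231.9347 (computed from the unrounded values)


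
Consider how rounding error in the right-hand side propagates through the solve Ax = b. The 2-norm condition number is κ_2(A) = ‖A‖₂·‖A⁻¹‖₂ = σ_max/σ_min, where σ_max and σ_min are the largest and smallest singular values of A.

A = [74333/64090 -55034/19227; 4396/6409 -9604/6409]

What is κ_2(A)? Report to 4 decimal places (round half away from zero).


54.3750

form AᵀA = [25805801/14212900 -9268889/2131935; -9268889/2131935 13352500/1279161] with trace 9275161/756900 and determinant 9604/189225
eigenvalues of AᵀA: λ = (tr ± √(tr²−4·det))/2 = 49/4, 784/189225
so κ_2 = √((49/4) / (784/189225)) = 54.3750


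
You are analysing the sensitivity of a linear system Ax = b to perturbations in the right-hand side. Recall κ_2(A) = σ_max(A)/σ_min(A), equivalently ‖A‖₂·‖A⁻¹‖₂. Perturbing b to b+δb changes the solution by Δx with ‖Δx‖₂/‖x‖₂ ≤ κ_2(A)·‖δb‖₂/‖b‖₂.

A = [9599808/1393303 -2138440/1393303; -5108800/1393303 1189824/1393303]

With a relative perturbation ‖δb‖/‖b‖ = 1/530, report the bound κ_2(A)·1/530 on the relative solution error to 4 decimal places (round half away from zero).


form AᵀA = [409190834176/6717277681 -92066388480/6717277681; -92066388480/6717277681 20721822784/6717277681] with trace 255748160/3996001 and determinant 262144/3996001
solving λ² − 255748160/3996001·λ + 262144/3996001 = 0 gives λ = 64, 4096/3996001
so κ_2 = √(64 / (4096/3996001)) = 249.8750
perturbation bound = 249.8750·1/530 = 0.4715

0.4715


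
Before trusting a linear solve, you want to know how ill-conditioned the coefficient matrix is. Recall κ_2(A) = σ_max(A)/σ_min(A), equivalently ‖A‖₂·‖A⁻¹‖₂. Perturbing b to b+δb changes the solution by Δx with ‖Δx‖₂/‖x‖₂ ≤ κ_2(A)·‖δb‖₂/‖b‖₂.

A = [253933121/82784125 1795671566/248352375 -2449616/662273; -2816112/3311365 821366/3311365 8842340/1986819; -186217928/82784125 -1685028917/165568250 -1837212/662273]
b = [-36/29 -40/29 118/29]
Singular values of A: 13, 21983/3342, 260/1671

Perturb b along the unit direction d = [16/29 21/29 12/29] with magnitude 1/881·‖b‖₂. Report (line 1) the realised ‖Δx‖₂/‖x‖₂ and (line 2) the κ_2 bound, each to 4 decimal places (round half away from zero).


from the listed singular values, σ₁ = 13, σ_n = 260/1671
κ_2(A) = 13 / (260/1671) = 83.5500
κ_2(A)·‖δb‖/‖b‖ = 0.0948
solve Ax = b  →  x = [-0.0221 -0.3141 -0.2966]
‖b‖ = 4.4721, ‖x‖ = 0.4326
Δx = A⁻¹·δb where δb = 1/881·4.4721·d; ‖Δx‖ = 0.0326
relative error = 0.0754
realised/bound (from unrounded values) ≈ 0.7953

0.0754
0.0948


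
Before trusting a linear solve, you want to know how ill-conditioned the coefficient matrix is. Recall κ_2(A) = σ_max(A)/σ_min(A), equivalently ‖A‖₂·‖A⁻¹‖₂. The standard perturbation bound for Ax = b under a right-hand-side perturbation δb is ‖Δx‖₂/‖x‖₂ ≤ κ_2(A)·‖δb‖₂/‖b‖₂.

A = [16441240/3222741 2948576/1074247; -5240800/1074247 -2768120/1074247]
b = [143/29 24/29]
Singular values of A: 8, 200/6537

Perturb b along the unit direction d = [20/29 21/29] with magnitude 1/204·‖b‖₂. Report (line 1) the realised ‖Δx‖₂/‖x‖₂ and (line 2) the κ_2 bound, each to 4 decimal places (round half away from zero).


0.0061
1.2818

from the listed singular values, σ₁ = 8, σ_n = 200/6537
condition number: 8 ÷ (200/6537) = 261.4800
bound on ‖Δx‖/‖x‖: κ·ε = 261.4800·1/204 = 1.2818
solve Ax = b  →  x = [-61.1938 115.5353]
‖b‖₂ = 5.0000 and ‖x‖₂ = 130.7405
with δb = [0.0169 0.0177], A·Δx = δb → ‖Δx‖ = 0.8011
dividing the unrounded norms, ‖Δx‖/‖x‖ = 0.0061
so the bound overstates the realised error by a factor of ≈ 209.1849 (computed from the unrounded values)


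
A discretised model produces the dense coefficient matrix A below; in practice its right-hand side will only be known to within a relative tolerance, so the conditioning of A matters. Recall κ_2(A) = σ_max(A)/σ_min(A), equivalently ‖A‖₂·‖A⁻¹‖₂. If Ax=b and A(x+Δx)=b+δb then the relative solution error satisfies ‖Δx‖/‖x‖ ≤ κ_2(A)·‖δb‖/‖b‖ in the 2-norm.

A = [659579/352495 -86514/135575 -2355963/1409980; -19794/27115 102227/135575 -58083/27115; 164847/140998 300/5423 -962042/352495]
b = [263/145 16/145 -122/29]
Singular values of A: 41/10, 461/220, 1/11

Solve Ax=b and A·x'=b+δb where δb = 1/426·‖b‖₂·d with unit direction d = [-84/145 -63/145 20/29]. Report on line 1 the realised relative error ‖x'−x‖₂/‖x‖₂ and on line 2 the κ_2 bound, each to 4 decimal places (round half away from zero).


0.0027
0.1059

σ_max = 41/10, σ_min = 1/11
κ_2(A) = (41/10) / (1/11) = 45.1000
bound on ‖Δx‖/‖x‖: κ·ε = 45.1000·1/426 = 0.1059
solve Ax = b  →  x = [-18.9121 -39.0481 -7.3516]
2-norm of b is 4.5826; of x, 44.0053
δb = ε·‖b‖·d = [-0.0062 -0.0047 0.0074]; solving A·Δx = δb gives ‖Δx‖ = 0.1183
realised ‖Δx‖/‖x‖ = 0.0027
tightness: 0.0027 against a bound of 0.1059 (unrounded ratio ≈ 0.0254)


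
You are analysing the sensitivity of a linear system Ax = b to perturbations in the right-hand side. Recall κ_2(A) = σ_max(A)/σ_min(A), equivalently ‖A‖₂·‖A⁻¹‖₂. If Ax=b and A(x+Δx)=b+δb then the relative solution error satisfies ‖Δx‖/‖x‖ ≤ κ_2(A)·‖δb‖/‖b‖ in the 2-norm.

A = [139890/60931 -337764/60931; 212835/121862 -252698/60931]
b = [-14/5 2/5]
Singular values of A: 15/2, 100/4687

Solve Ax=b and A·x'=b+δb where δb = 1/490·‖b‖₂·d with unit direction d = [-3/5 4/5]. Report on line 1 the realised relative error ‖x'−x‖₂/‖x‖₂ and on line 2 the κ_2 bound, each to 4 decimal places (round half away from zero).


0.0029
0.7174

σ_max = 15/2, σ_min = 100/4687
condition number: (15/2) ÷ (100/4687) = 351.5250
κ_2(A)·‖δb‖/‖b‖ = 0.7174
solve Ax = b  →  x = [86.4267 36.3000]
‖b‖ = 2.8284, ‖x‖ = 93.7404
with δb = [-0.0035 0.0046], A·Δx = δb → ‖Δx‖ = 0.2705
dividing the unrounded norms, ‖Δx‖/‖x‖ = 0.0029
tightness: 0.0029 against a bound of 0.7174 (unrounded ratio ≈ 0.0040)


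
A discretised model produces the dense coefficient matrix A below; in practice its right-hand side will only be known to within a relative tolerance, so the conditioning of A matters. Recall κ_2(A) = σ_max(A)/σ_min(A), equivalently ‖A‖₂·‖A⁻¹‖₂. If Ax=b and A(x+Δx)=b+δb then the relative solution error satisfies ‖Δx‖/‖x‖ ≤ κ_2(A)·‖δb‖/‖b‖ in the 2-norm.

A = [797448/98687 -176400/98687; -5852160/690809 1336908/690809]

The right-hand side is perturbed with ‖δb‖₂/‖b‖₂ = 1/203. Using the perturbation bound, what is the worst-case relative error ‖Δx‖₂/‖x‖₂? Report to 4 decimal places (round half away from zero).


AᵀA = [77774101056/567440041 -17498954880/567440041; -17498954880/567440041 3938233104/567440041]; tr = 48609360/337561, det = 82944/337561
char-poly roots: 144 and 576/337561
κ_2(A) = √(λ_max/λ_min) = √(144 / (576/337561)) = 290.5000
perturbation bound = 290.5000·1/203 = 1.4310

1.4310


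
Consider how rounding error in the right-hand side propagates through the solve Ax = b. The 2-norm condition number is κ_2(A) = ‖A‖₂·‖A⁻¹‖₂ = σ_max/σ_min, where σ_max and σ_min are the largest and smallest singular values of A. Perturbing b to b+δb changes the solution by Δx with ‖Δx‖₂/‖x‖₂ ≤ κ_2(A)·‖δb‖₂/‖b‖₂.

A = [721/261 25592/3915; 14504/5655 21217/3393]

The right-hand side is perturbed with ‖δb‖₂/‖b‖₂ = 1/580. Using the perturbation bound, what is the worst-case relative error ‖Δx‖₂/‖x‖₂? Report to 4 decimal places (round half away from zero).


form AᵀA = [4862809/342225 1400224/41067; 1400224/41067 252048601/3080025] with trace 1750378/18225 and determinant 117649/455625
solving λ² − 1750378/18225·λ + 117649/455625 = 0 gives λ = 2401/25, 49/18225
κ_2(A) = √(λ_max/λ_min) = √((2401/25) / (49/18225)) = 189.0000
worst-case relative error ≤ 189.0000 × 1/580 = 0.3259

0.3259


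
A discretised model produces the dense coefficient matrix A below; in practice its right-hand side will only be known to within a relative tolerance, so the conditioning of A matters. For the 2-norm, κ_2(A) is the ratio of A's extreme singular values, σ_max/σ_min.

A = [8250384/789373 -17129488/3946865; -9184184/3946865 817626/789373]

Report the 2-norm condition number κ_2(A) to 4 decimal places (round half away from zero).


form AᵀA = [1062504544576/9266950225 -88539013296/1853390045; -88539013296/1853390045 184492662724/9266950225] with trace 295147268/2193361 and determinant 724255744/1370850625
λ_max, λ_min = (295147268/2193361 ± √54438589412703227664/3006770297700625)/2 = 3364/25, 215296/54834025
κ_2(A) = √(λ_max/λ_min) = √((3364/25) / (215296/54834025)) = 185.1250

185.1250


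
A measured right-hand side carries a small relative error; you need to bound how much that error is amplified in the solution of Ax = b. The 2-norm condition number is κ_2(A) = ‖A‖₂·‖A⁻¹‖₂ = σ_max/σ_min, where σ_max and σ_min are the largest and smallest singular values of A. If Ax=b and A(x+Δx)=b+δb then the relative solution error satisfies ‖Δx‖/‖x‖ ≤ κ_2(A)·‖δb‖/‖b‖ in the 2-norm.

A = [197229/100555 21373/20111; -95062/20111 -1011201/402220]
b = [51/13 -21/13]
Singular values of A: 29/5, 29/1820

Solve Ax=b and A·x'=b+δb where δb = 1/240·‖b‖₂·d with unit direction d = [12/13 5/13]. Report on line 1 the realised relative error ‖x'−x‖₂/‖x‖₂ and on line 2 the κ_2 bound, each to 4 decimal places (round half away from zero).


from the listed singular values, σ₁ = 29/5, σ_n = 29/1820
condition number: (29/5) ÷ (29/1820) = 364.0000
perturbation bound = 364.0000·1/240 = 1.5167
solve Ax = b  →  x = [-88.1440 166.3692]
‖b‖₂ = 4.2426 and ‖x‖₂ = 188.2766
with δb = [0.0163 0.0068], A·Δx = δb → ‖Δx‖ = 1.1094
dividing the unrounded norms, ‖Δx‖/‖x‖ = 0.0059
tightness: 0.0059 against a bound of 1.5167 (unrounded ratio ≈ 0.0039)

0.0059
1.5167


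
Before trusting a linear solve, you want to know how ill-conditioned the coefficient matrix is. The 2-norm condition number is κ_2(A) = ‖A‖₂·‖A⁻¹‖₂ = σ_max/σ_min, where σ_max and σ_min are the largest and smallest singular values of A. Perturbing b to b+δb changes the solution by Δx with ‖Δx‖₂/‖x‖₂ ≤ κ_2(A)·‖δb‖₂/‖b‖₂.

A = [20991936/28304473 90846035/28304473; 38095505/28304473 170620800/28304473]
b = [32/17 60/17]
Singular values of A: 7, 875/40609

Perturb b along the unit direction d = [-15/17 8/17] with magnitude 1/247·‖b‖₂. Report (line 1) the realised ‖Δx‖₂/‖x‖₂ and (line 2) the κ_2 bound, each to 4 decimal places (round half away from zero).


σ_max = 7, σ_min = 875/40609
condition number: 7 ÷ (875/40609) = 324.8720
perturbation bound = 324.8720·1/247 = 1.3153
solve Ax = b  →  x = [0.1254 0.5575]
‖b‖ = 4.0000, ‖x‖ = 0.5714
with δb = [-0.0143 0.0076], A·Δx = δb → ‖Δx‖ = 0.7516
dividing the unrounded norms, ‖Δx‖/‖x‖ = 1.3153
so the bound is sharp here: realised error equals the bound

1.3153
1.3153


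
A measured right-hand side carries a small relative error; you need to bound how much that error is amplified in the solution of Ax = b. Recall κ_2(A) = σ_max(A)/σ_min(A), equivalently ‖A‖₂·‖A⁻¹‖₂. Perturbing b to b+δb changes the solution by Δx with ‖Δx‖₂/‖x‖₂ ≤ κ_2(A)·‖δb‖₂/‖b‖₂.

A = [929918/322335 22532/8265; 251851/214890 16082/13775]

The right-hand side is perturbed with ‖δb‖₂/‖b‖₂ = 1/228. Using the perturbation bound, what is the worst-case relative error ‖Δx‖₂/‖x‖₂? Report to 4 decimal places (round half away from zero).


M = AᵀA = [4769053589/491833620 9460828223/1024653375; 9460828223/1024653375 15019952116/1707755625]. tr(M)=1351783561/73102500, det(M)=13675204/456890625
eigenvalues of AᵀA: λ = (tr ± √(tr²−4·det))/2 = 1849/100, 29584/18275625
κ_2(A) = √(λ_max/λ_min) = √((1849/100) / (29584/18275625)) = 106.8750
bound on ‖Δx‖/‖x‖: κ·ε = 106.8750·1/228 = 0.4688

0.4688


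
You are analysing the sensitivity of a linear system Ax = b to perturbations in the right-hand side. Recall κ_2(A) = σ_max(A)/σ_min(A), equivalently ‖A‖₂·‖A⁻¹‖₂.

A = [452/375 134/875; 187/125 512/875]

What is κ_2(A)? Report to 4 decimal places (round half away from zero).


form AᵀA = [20761/5625 13912/13125; 13912/13125 11204/30625] with trace 1789/441 and determinant 100/441
char-poly roots: 4 and 25/441
so κ_2 = √(4 / (25/441)) = 8.4000

8.4000


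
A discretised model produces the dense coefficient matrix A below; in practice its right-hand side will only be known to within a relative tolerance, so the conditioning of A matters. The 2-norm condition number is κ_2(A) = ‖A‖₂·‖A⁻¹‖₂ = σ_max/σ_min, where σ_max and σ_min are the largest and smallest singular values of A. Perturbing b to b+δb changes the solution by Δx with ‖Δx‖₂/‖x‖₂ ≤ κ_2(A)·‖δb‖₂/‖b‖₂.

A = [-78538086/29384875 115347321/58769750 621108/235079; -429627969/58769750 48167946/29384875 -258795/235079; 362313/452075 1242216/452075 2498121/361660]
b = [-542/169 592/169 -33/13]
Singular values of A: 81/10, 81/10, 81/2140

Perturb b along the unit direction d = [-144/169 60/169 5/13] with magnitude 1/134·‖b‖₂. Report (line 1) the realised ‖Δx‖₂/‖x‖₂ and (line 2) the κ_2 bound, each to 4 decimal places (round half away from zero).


0.0134
1.5970

largest singular value 81/10, smallest 81/2140
κ = σ_max/σ_min = (81/10)/(81/2140) = 214.0000
bound on ‖Δx‖/‖x‖: κ·ε = 214.0000·1/134 = 1.5970
solve Ax = b  →  x = [-20.7757 -70.3491 30.0285]
‖b‖ = 5.3852, ‖x‖ = 79.2612
re-solving with b+δb shifts x by Δx of norm 1.0618
realised ‖Δx‖/‖x‖ = 0.0134
realised/bound (from unrounded values) ≈ 0.0084


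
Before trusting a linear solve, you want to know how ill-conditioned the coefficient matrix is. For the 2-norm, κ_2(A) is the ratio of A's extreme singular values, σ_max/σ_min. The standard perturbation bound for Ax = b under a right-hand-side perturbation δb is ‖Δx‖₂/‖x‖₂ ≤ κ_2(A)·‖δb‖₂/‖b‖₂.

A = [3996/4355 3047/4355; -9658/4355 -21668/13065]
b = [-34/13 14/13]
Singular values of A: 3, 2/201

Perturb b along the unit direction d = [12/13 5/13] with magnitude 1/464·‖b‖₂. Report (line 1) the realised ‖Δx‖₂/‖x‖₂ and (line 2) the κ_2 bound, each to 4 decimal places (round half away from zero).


0.0030
0.6498

largest singular value 3, smallest 2/201
κ_2(A) = 3 / (2/201) = 301.5000
worst-case relative error ≤ 301.5000 × 1/464 = 0.6498
solve Ax = b  →  x = [120.0667 -161.2000]
2-norm of b is 2.8284; of x, 201.0011
Δx = A⁻¹·δb where δb = 1/464·2.8284·d; ‖Δx‖ = 0.6126
realised ‖Δx‖/‖x‖ = 0.0030
tightness: 0.0030 against a bound of 0.6498 (unrounded ratio ≈ 0.0047)


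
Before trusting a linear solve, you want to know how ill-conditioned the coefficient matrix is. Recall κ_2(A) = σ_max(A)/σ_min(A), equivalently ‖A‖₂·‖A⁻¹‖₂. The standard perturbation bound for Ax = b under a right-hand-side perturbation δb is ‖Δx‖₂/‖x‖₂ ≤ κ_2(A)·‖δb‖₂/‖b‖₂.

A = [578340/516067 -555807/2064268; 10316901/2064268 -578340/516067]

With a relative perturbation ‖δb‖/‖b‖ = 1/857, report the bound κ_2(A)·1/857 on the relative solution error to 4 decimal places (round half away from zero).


M = AᵀA = [66502130121/2534921104 -935175780/158432569; -935175780/158432569 3367374129/2534921104]. tr(M)=20782125/753992, det(M)=194481/24127744
λ_max, λ_min = (20782125/753992 ± √26992399367241/35531496004)/2 = 441/16, 441/1507984
κ_2(A) = √(λ_max/λ_min) = √((441/16) / (441/1507984)) = 307.0000
bound on ‖Δx‖/‖x‖: κ·ε = 307.0000·1/857 = 0.3582

0.3582


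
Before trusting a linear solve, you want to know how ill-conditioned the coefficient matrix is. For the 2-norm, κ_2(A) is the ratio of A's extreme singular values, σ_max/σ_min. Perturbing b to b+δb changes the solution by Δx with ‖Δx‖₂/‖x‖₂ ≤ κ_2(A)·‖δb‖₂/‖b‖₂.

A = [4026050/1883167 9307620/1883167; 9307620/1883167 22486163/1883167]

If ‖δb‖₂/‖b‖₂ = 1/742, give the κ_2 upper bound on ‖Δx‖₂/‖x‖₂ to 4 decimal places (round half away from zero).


AᵀA = [608525850100/20984129881 1460151502740/20984129881; 1460151502740/20984129881 3504492997201/20984129881]; tr = 24337389629/124166449, det = 150062500/124166449
solving λ² − 24337389629/124166449·λ + 150062500/124166449 = 0 gives λ = 196, 765625/124166449
κ = σ_max/σ_min = 14/(875/11143) = 178.2880
κ_2(A)·‖δb‖/‖b‖ = 0.2403

0.2403


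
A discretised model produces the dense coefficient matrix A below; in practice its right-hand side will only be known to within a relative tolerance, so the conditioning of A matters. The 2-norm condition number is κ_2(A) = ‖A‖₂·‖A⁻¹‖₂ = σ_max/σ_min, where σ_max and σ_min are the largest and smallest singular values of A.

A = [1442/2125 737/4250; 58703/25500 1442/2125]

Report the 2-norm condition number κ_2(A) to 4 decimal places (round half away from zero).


102.0000

AᵀA = [5992753/1040400 72821/43350; 72821/43350 14177/28900]; tr = 260125/41616, det = 625/166464
solving λ² − 260125/41616·λ + 625/166464 = 0 gives λ = 25/4, 25/41616
σ_max=√(25/4)=(5/2), σ_min=√(25/41616)=(5/204) → κ = 102.0000
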